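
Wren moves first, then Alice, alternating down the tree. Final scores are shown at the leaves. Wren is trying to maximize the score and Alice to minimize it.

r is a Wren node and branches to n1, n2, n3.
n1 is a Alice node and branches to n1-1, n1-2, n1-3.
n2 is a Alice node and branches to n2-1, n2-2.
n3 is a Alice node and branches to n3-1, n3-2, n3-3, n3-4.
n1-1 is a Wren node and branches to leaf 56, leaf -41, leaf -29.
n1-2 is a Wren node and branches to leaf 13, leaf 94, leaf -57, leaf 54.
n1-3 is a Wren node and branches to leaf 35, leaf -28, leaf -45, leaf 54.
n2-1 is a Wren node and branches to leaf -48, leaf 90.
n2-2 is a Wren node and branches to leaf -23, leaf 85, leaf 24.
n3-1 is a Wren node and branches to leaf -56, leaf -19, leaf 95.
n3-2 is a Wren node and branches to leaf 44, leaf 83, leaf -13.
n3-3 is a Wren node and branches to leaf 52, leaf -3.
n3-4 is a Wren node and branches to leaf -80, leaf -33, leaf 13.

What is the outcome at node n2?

85

n2-1 (Wren): max(-48, 90) = 90
n2-2 (Wren): max(-23, 85, 24) = 85
n2 (Alice): min(90, 85) = 85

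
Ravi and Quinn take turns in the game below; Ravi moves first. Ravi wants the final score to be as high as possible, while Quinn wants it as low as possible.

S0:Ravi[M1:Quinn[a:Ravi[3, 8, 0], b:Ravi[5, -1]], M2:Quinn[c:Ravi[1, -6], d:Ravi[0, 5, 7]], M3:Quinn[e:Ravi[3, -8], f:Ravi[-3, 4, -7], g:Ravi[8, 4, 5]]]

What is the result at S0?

5

a (Ravi): max(3, 8, 0) = 8
b (Ravi): max(5, -1) = 5
M1 (Quinn): min(8, 5) = 5
c (Ravi): max(1, -6) = 1
d (Ravi): max(0, 5, 7) = 7
M2 (Quinn): min(1, 7) = 1
e (Ravi): max(3, -8) = 3
f (Ravi): max(-3, 4, -7) = 4
g (Ravi): max(8, 4, 5) = 8
M3 (Quinn): min(3, 4, 8) = 3
S0 (Ravi): max(5, 1, 3) = 5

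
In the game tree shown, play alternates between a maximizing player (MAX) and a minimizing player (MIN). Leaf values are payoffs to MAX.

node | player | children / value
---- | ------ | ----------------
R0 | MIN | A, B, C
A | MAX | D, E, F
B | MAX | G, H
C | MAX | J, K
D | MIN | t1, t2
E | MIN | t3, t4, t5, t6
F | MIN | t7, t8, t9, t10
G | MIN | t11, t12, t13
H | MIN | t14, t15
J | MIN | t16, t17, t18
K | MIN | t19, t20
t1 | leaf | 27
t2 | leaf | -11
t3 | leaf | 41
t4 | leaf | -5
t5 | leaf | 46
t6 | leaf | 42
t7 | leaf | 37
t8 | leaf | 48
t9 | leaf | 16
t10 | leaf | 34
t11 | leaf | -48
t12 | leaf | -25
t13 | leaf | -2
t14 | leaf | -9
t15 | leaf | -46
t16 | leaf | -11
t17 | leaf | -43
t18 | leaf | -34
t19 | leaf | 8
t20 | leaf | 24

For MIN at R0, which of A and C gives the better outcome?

C

D (MIN): min(27, -11) = -11
E (MIN): min(41, -5, 46, 42) = -5
F (MIN): min(37, 48, 16, 34) = 16
A (MAX): max(-11, -5, 16) = 16
J (MIN): min(-11, -43, -34) = -43
K (MIN): min(8, 24) = 8
C (MAX): max(-43, 8) = 8
MIN prefers the lower value; A=16, C=8. C is better since 8 < 16.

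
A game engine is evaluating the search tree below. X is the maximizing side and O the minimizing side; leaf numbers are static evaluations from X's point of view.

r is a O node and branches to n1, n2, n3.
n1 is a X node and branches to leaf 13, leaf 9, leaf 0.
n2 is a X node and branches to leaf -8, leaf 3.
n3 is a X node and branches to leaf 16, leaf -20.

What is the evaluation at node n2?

3

n2 (X): max(-8, 3) = 3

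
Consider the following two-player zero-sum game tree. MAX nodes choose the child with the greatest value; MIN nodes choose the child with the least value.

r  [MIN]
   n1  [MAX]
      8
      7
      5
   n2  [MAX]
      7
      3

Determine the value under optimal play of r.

n1 (MAX): max(8, 7, 5) = 8
n2 (MAX): max(7, 3) = 7
r (MIN): min(8, 7) = 7

7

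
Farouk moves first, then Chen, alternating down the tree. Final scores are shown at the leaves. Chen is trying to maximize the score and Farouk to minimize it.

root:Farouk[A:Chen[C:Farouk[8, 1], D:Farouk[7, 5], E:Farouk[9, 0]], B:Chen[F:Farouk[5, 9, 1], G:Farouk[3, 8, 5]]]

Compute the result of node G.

3

G (Farouk): min(3, 8, 5) = 3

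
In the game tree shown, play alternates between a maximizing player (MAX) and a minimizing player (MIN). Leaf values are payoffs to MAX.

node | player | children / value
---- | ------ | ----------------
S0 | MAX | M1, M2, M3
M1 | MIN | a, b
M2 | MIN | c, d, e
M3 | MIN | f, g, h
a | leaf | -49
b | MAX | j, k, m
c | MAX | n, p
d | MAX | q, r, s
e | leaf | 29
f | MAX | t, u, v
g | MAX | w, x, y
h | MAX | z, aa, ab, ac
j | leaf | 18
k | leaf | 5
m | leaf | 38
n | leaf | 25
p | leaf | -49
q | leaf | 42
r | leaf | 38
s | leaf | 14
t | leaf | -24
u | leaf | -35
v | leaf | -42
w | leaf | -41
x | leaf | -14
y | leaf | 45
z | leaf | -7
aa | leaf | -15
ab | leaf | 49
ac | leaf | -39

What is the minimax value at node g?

45

g (MAX): max(-41, -14, 45) = 45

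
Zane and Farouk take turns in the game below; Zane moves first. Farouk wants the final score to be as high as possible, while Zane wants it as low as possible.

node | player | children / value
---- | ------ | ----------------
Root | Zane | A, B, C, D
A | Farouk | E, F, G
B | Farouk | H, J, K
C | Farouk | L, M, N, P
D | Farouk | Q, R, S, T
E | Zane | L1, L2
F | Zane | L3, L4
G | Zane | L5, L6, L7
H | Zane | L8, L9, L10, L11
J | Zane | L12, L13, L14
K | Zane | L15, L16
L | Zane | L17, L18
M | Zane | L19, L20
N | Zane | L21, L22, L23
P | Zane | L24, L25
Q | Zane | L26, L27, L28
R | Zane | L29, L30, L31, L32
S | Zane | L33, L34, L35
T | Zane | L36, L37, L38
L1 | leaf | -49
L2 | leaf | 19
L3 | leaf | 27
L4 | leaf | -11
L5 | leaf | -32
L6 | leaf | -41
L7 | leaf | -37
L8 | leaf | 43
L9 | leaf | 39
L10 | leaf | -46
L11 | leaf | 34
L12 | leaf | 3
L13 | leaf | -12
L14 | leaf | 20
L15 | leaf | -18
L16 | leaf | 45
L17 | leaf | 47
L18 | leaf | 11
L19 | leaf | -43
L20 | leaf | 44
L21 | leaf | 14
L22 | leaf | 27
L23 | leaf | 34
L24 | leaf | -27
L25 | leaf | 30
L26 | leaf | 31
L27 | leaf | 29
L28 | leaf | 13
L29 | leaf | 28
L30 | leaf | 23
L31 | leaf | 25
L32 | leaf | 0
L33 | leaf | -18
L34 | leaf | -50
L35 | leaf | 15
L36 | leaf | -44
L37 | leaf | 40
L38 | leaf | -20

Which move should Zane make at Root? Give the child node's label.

B

E (Zane): min(-49, 19) = -49
F (Zane): min(27, -11) = -11
G (Zane): min(-32, -41, -37) = -41
A (Farouk): max(-49, -11, -41) = -11
H (Zane): min(43, 39, -46, 34) = -46
J (Zane): min(3, -12, 20) = -12
K (Zane): min(-18, 45) = -18
B (Farouk): max(-46, -12, -18) = -12
L (Zane): min(47, 11) = 11
M (Zane): min(-43, 44) = -43
N (Zane): min(14, 27, 34) = 14
P (Zane): min(-27, 30) = -27
C (Farouk): max(11, -43, 14, -27) = 14
Q (Zane): min(31, 29, 13) = 13
R (Zane): min(28, 23, 25, 0) = 0
S (Zane): min(-18, -50, 15) = -50
T (Zane): min(-44, 40, -20) = -44
D (Farouk): max(13, 0, -50, -44) = 13
Root (Zane): min(-11, -12, 14, 13) = -12
Zane at Root wants the lowest of {A=-11, B=-12, C=14, D=13}, so chooses B.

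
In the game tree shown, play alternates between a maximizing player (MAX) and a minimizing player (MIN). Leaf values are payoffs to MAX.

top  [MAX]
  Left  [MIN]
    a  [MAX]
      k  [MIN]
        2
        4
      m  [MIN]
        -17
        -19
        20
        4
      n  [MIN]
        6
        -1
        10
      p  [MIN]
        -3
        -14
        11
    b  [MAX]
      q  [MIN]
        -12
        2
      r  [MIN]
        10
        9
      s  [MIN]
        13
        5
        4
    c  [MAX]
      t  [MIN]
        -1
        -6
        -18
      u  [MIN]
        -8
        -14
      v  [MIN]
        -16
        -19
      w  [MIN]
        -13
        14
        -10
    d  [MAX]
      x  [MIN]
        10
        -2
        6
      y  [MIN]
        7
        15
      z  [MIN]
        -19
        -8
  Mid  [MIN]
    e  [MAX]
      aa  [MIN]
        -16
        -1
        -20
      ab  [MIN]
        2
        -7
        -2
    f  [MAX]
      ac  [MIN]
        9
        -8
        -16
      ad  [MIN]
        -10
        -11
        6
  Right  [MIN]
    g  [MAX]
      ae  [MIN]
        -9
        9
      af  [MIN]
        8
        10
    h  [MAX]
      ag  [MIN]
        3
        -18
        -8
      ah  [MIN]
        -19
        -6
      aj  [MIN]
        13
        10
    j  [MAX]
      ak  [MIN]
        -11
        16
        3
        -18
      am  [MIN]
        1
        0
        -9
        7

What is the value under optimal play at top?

-9

k (MIN): min(2, 4) = 2
m (MIN): min(-17, -19, 20, 4) = -19
n (MIN): min(6, -1, 10) = -1
p (MIN): min(-3, -14, 11) = -14
a (MAX): max(2, -19, -1, -14) = 2
q (MIN): min(-12, 2) = -12
r (MIN): min(10, 9) = 9
s (MIN): min(13, 5, 4) = 4
b (MAX): max(-12, 9, 4) = 9
t (MIN): min(-1, -6, -18) = -18
u (MIN): min(-8, -14) = -14
v (MIN): min(-16, -19) = -19
w (MIN): min(-13, 14, -10) = -13
c (MAX): max(-18, -14, -19, -13) = -13
x (MIN): min(10, -2, 6) = -2
y (MIN): min(7, 15) = 7
z (MIN): min(-19, -8) = -19
d (MAX): max(-2, 7, -19) = 7
Left (MIN): min(2, 9, -13, 7) = -13
aa (MIN): min(-16, -1, -20) = -20
ab (MIN): min(2, -7, -2) = -7
e (MAX): max(-20, -7) = -7
ac (MIN): min(9, -8, -16) = -16
ad (MIN): min(-10, -11, 6) = -11
f (MAX): max(-16, -11) = -11
Mid (MIN): min(-7, -11) = -11
ae (MIN): min(-9, 9) = -9
af (MIN): min(8, 10) = 8
g (MAX): max(-9, 8) = 8
ag (MIN): min(3, -18, -8) = -18
ah (MIN): min(-19, -6) = -19
aj (MIN): min(13, 10) = 10
h (MAX): max(-18, -19, 10) = 10
ak (MIN): min(-11, 16, 3, -18) = -18
am (MIN): min(1, 0, -9, 7) = -9
j (MAX): max(-18, -9) = -9
Right (MIN): min(8, 10, -9) = -9
top (MAX): max(-13, -11, -9) = -9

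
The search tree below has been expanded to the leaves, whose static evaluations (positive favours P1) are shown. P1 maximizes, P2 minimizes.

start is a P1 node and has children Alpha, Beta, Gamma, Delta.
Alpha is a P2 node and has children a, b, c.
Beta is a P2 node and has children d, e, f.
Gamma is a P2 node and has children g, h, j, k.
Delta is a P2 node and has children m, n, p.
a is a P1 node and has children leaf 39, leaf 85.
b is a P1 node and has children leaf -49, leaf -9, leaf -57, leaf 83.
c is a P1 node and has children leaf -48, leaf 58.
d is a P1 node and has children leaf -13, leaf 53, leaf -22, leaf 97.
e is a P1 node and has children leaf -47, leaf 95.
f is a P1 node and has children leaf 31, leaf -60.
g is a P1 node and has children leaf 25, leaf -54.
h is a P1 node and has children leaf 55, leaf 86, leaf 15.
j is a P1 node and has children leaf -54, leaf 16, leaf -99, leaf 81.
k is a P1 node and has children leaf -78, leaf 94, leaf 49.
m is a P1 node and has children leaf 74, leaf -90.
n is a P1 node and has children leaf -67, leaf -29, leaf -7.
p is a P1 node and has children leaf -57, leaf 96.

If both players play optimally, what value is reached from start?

a (P1): max(39, 85) = 85
b (P1): max(-49, -9, -57, 83) = 83
c (P1): max(-48, 58) = 58
Alpha (P2): min(85, 83, 58) = 58
d (P1): max(-13, 53, -22, 97) = 97
e (P1): max(-47, 95) = 95
f (P1): max(31, -60) = 31
Beta (P2): min(97, 95, 31) = 31
g (P1): max(25, -54) = 25
h (P1): max(55, 86, 15) = 86
j (P1): max(-54, 16, -99, 81) = 81
k (P1): max(-78, 94, 49) = 94
Gamma (P2): min(25, 86, 81, 94) = 25
m (P1): max(74, -90) = 74
n (P1): max(-67, -29, -7) = -7
p (P1): max(-57, 96) = 96
Delta (P2): min(74, -7, 96) = -7
start (P1): max(58, 31, 25, -7) = 58

58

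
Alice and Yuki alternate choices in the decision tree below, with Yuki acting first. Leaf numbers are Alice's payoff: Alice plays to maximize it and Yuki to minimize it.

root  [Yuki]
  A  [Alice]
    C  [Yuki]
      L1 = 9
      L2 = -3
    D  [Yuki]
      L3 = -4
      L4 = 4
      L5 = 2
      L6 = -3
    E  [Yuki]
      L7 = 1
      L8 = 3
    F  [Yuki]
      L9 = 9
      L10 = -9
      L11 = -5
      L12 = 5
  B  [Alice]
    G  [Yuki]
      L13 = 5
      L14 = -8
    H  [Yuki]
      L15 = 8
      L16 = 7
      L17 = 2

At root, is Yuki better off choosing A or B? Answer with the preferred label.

A

C (Yuki): min(9, -3) = -3
D (Yuki): min(-4, 4, 2, -3) = -4
E (Yuki): min(1, 3) = 1
F (Yuki): min(9, -9, -5, 5) = -9
A (Alice): max(-3, -4, 1, -9) = 1
G (Yuki): min(5, -8) = -8
H (Yuki): min(8, 7, 2) = 2
B (Alice): max(-8, 2) = 2
Yuki prefers the lower value; A=1, B=2. A is better since 1 < 2.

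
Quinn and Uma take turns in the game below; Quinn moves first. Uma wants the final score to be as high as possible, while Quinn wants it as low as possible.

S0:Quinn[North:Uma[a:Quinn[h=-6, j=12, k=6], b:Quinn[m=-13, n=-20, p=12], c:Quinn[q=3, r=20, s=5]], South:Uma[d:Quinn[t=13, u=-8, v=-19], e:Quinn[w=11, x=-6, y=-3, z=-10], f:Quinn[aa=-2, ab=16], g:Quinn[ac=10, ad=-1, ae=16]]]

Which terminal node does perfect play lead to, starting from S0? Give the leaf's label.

a (Quinn): min(-6, 12, 6) = -6
b (Quinn): min(-13, -20, 12) = -20
c (Quinn): min(3, 20, 5) = 3
North (Uma): max(-6, -20, 3) = 3
d (Quinn): min(13, -8, -19) = -19
e (Quinn): min(11, -6, -3, -10) = -10
f (Quinn): min(-2, 16) = -2
g (Quinn): min(10, -1, 16) = -1
South (Uma): max(-19, -10, -2, -1) = -1
S0 (Quinn): min(3, -1) = -1
At S0, Quinn picks South (lowest: -1).
At South, Uma picks g (highest: -1).
At g, Quinn picks ad (lowest: -1).
Terminal value -1.

ad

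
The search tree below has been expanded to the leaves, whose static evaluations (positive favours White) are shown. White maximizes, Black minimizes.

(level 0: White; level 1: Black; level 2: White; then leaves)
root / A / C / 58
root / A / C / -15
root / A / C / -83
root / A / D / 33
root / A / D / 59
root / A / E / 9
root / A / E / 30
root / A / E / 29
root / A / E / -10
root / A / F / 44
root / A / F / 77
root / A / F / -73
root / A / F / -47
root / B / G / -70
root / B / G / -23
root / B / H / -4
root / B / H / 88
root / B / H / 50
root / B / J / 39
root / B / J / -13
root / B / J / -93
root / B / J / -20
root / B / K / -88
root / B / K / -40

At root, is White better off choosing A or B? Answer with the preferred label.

A

C (White): max(58, -15, -83) = 58
D (White): max(33, 59) = 59
E (White): max(9, 30, 29, -10) = 30
F (White): max(44, 77, -73, -47) = 77
A (Black): min(58, 59, 30, 77) = 30
G (White): max(-70, -23) = -23
H (White): max(-4, 88, 50) = 88
J (White): max(39, -13, -93, -20) = 39
K (White): max(-88, -40) = -40
B (Black): min(-23, 88, 39, -40) = -40
White prefers the higher value; A=30, B=-40. A is better since 30 > -40.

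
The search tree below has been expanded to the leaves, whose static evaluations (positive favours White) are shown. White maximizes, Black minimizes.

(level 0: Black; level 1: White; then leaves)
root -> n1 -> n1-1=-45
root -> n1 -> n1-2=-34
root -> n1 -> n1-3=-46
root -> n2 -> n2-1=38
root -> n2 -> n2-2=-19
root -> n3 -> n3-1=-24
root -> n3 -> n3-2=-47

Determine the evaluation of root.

n1 (White): max(-45, -34, -46) = -34
n2 (White): max(38, -19) = 38
n3 (White): max(-24, -47) = -24
root (Black): min(-34, 38, -24) = -34

-34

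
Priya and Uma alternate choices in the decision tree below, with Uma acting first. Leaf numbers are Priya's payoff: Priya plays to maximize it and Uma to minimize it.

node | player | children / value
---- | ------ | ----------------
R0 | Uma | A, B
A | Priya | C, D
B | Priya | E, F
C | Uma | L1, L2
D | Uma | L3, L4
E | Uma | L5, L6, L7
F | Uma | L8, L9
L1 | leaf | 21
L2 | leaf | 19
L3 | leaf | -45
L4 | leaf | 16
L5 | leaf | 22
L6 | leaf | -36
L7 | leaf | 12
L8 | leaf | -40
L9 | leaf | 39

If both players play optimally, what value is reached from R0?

-36

C (Uma): min(21, 19) = 19
D (Uma): min(-45, 16) = -45
A (Priya): max(19, -45) = 19
E (Uma): min(22, -36, 12) = -36
F (Uma): min(-40, 39) = -40
B (Priya): max(-36, -40) = -36
R0 (Uma): min(19, -36) = -36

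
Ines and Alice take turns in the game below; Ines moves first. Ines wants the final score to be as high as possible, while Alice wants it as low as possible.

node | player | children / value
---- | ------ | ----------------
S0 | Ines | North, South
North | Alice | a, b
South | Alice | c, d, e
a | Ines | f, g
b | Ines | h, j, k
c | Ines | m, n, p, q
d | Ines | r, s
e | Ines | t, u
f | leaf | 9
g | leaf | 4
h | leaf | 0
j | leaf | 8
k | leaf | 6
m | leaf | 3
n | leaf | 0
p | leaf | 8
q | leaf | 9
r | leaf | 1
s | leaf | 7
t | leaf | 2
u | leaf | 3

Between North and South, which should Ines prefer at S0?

a (Ines): max(9, 4) = 9
b (Ines): max(0, 8, 6) = 8
North (Alice): min(9, 8) = 8
c (Ines): max(3, 0, 8, 9) = 9
d (Ines): max(1, 7) = 7
e (Ines): max(2, 3) = 3
South (Alice): min(9, 7, 3) = 3
Ines prefers the higher value; North=8, South=3. North is better since 8 > 3.

North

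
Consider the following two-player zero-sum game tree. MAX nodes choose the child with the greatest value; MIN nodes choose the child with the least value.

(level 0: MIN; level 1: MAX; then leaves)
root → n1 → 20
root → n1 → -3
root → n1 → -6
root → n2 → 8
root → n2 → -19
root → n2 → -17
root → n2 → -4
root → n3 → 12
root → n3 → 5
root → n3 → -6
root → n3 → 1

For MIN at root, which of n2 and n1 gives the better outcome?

n2

n2 (MAX): max(8, -19, -17, -4) = 8
n1 (MAX): max(20, -3, -6) = 20
MIN prefers the lower value; n2=8, n1=20. n2 is better since 8 < 20.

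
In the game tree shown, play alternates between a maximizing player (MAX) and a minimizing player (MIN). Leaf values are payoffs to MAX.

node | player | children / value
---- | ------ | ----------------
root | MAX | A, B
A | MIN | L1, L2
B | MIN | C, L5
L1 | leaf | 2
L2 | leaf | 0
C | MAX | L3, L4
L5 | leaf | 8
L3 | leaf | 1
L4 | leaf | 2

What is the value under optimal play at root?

2

A (MIN): min(2, 0) = 0
C (MAX): max(1, 2) = 2
B (MIN): min(2, 8) = 2
root (MAX): max(0, 2) = 2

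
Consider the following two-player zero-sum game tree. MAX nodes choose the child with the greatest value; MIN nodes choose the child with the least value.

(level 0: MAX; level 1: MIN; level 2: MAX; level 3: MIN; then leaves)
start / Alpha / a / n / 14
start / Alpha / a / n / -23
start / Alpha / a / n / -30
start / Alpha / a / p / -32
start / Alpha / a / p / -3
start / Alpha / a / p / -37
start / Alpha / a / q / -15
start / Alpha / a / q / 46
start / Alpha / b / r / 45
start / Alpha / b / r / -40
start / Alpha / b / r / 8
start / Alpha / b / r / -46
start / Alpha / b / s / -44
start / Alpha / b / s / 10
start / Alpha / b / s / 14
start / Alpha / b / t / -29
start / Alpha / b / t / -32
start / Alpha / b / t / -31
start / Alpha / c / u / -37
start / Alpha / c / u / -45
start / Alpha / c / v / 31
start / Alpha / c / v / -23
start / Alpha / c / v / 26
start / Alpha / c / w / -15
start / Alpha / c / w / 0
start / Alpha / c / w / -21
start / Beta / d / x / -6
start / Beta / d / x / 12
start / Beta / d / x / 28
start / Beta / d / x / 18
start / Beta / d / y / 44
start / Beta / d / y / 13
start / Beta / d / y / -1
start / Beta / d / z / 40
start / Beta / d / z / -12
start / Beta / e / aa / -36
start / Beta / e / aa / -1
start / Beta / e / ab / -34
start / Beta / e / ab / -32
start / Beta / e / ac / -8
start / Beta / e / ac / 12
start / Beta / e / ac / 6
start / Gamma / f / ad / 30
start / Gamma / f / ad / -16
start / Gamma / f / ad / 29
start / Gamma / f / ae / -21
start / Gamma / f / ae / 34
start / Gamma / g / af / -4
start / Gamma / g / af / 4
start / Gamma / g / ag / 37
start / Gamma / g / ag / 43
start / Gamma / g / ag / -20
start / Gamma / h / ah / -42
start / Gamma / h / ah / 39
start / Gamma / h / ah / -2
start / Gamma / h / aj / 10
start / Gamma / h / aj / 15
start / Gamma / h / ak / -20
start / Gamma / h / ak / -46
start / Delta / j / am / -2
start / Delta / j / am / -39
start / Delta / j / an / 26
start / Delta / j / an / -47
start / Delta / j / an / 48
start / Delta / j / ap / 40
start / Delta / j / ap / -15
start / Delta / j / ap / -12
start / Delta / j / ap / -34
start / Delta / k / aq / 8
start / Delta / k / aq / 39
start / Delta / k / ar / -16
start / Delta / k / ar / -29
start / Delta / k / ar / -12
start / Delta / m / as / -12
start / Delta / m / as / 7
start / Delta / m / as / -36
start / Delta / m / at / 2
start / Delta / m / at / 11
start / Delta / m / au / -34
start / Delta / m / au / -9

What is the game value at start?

n (MIN): min(14, -23, -30) = -30
p (MIN): min(-32, -3, -37) = -37
q (MIN): min(-15, 46) = -15
a (MAX): max(-30, -37, -15) = -15
r (MIN): min(45, -40, 8, -46) = -46
s (MIN): min(-44, 10, 14) = -44
t (MIN): min(-29, -32, -31) = -32
b (MAX): max(-46, -44, -32) = -32
u (MIN): min(-37, -45) = -45
v (MIN): min(31, -23, 26) = -23
w (MIN): min(-15, 0, -21) = -21
c (MAX): max(-45, -23, -21) = -21
Alpha (MIN): min(-15, -32, -21) = -32
x (MIN): min(-6, 12, 28, 18) = -6
y (MIN): min(44, 13, -1) = -1
z (MIN): min(40, -12) = -12
d (MAX): max(-6, -1, -12) = -1
aa (MIN): min(-36, -1) = -36
ab (MIN): min(-34, -32) = -34
ac (MIN): min(-8, 12, 6) = -8
e (MAX): max(-36, -34, -8) = -8
Beta (MIN): min(-1, -8) = -8
ad (MIN): min(30, -16, 29) = -16
ae (MIN): min(-21, 34) = -21
f (MAX): max(-16, -21) = -16
af (MIN): min(-4, 4) = -4
ag (MIN): min(37, 43, -20) = -20
g (MAX): max(-4, -20) = -4
ah (MIN): min(-42, 39, -2) = -42
aj (MIN): min(10, 15) = 10
ak (MIN): min(-20, -46) = -46
h (MAX): max(-42, 10, -46) = 10
Gamma (MIN): min(-16, -4, 10) = -16
am (MIN): min(-2, -39) = -39
an (MIN): min(26, -47, 48) = -47
ap (MIN): min(40, -15, -12, -34) = -34
j (MAX): max(-39, -47, -34) = -34
aq (MIN): min(8, 39) = 8
ar (MIN): min(-16, -29, -12) = -29
k (MAX): max(8, -29) = 8
as (MIN): min(-12, 7, -36) = -36
at (MIN): min(2, 11) = 2
au (MIN): min(-34, -9) = -34
m (MAX): max(-36, 2, -34) = 2
Delta (MIN): min(-34, 8, 2) = -34
start (MAX): max(-32, -8, -16, -34) = -8

-8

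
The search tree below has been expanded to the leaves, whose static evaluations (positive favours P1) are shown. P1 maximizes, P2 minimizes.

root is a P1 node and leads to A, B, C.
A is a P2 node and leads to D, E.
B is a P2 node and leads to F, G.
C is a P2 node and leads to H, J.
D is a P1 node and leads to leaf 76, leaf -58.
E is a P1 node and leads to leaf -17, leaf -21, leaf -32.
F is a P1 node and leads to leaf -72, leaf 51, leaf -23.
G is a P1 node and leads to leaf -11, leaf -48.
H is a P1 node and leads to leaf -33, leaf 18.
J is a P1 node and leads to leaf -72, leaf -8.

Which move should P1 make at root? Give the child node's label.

D (P1): max(76, -58) = 76
E (P1): max(-17, -21, -32) = -17
A (P2): min(76, -17) = -17
F (P1): max(-72, 51, -23) = 51
G (P1): max(-11, -48) = -11
B (P2): min(51, -11) = -11
H (P1): max(-33, 18) = 18
J (P1): max(-72, -8) = -8
C (P2): min(18, -8) = -8
root (P1): max(-17, -11, -8) = -8
P1 at root wants the highest of {A=-17, B=-11, C=-8}, so chooses C.

C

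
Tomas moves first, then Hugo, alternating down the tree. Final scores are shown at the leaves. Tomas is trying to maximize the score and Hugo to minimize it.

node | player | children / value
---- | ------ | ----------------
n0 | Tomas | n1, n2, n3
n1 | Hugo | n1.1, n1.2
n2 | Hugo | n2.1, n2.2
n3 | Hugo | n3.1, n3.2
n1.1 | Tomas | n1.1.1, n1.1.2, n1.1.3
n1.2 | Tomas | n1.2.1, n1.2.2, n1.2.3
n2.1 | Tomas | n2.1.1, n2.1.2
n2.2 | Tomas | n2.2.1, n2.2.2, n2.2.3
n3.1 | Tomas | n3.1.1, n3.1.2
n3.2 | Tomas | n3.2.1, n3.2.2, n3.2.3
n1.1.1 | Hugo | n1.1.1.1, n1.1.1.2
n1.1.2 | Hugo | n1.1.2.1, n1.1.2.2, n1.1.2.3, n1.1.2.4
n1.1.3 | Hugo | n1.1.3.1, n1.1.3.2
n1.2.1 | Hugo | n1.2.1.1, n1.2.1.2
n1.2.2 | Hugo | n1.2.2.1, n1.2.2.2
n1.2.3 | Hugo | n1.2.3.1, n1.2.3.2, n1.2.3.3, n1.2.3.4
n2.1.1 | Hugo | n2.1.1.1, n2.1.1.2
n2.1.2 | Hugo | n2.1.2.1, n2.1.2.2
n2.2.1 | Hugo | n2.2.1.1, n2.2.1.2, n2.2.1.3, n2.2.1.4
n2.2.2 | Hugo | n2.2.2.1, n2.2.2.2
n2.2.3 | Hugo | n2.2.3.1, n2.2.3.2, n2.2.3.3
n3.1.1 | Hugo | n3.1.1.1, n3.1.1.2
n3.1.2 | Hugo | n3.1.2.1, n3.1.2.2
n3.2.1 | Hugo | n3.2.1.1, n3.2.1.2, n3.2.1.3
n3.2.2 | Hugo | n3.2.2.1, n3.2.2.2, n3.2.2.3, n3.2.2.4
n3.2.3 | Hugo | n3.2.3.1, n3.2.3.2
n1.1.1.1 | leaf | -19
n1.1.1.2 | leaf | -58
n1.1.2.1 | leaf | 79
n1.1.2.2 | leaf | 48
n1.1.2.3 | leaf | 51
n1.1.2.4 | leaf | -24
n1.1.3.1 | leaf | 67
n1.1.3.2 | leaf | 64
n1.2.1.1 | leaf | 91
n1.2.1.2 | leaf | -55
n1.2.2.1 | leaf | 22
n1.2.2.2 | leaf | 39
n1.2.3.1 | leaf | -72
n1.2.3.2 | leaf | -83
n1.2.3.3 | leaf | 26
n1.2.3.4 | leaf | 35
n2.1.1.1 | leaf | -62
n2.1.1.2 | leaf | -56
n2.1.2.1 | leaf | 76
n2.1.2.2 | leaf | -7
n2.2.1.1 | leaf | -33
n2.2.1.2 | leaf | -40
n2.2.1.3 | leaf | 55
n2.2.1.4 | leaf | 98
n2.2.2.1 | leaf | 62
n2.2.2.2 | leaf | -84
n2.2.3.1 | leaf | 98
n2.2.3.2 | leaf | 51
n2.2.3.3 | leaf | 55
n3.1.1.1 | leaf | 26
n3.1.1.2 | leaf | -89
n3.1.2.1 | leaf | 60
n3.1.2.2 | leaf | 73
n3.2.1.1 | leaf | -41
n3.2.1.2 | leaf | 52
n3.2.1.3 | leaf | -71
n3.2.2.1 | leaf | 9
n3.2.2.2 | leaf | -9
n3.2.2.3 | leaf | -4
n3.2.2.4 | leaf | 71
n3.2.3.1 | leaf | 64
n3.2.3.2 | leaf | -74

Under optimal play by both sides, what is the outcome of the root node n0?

n1.1.1 (Hugo): min(-19, -58) = -58
n1.1.2 (Hugo): min(79, 48, 51, -24) = -24
n1.1.3 (Hugo): min(67, 64) = 64
n1.1 (Tomas): max(-58, -24, 64) = 64
n1.2.1 (Hugo): min(91, -55) = -55
n1.2.2 (Hugo): min(22, 39) = 22
n1.2.3 (Hugo): min(-72, -83, 26, 35) = -83
n1.2 (Tomas): max(-55, 22, -83) = 22
n1 (Hugo): min(64, 22) = 22
n2.1.1 (Hugo): min(-62, -56) = -62
n2.1.2 (Hugo): min(76, -7) = -7
n2.1 (Tomas): max(-62, -7) = -7
n2.2.1 (Hugo): min(-33, -40, 55, 98) = -40
n2.2.2 (Hugo): min(62, -84) = -84
n2.2.3 (Hugo): min(98, 51, 55) = 51
n2.2 (Tomas): max(-40, -84, 51) = 51
n2 (Hugo): min(-7, 51) = -7
n3.1.1 (Hugo): min(26, -89) = -89
n3.1.2 (Hugo): min(60, 73) = 60
n3.1 (Tomas): max(-89, 60) = 60
n3.2.1 (Hugo): min(-41, 52, -71) = -71
n3.2.2 (Hugo): min(9, -9, -4, 71) = -9
n3.2.3 (Hugo): min(64, -74) = -74
n3.2 (Tomas): max(-71, -9, -74) = -9
n3 (Hugo): min(60, -9) = -9
n0 (Tomas): max(22, -7, -9) = 22

22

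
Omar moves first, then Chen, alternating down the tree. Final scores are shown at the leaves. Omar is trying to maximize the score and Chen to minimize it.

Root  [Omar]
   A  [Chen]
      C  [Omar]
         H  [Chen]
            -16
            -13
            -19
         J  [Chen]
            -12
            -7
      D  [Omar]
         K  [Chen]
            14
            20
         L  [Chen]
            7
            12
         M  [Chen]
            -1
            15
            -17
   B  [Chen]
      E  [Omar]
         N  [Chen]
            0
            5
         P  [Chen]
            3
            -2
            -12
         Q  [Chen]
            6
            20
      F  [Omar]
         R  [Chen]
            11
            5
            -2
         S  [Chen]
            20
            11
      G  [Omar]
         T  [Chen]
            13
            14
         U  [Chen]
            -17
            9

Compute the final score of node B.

6

N (Chen): min(0, 5) = 0
P (Chen): min(3, -2, -12) = -12
Q (Chen): min(6, 20) = 6
E (Omar): max(0, -12, 6) = 6
R (Chen): min(11, 5, -2) = -2
S (Chen): min(20, 11) = 11
F (Omar): max(-2, 11) = 11
T (Chen): min(13, 14) = 13
U (Chen): min(-17, 9) = -17
G (Omar): max(13, -17) = 13
B (Chen): min(6, 11, 13) = 6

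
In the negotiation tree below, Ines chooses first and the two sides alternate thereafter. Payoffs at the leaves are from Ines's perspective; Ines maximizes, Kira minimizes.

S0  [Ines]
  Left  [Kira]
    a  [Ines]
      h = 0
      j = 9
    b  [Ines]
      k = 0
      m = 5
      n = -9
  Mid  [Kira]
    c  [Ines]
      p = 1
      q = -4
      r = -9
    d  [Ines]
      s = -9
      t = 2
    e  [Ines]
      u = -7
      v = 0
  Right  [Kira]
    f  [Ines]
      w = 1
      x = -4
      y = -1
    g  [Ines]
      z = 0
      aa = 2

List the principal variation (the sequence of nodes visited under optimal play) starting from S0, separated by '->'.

a (Ines): max(0, 9) = 9
b (Ines): max(0, 5, -9) = 5
Left (Kira): min(9, 5) = 5
c (Ines): max(1, -4, -9) = 1
d (Ines): max(-9, 2) = 2
e (Ines): max(-7, 0) = 0
Mid (Kira): min(1, 2, 0) = 0
f (Ines): max(1, -4, -1) = 1
g (Ines): max(0, 2) = 2
Right (Kira): min(1, 2) = 1
S0 (Ines): max(5, 0, 1) = 5
At S0, Ines picks Left (highest: 5).
At Left, Kira picks b (lowest: 5).
At b, Ines picks m (highest: 5).
Terminal value 5.

S0 -> Left -> b -> m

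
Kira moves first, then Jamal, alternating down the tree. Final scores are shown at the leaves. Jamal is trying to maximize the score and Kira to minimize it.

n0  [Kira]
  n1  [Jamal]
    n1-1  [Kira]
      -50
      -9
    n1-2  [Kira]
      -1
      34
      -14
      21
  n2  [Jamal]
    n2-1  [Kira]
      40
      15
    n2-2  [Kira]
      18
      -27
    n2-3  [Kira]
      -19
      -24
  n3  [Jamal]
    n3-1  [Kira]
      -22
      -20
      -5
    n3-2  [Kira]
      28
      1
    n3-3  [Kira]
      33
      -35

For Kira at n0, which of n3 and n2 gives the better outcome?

n3

n3-1 (Kira): min(-22, -20, -5) = -22
n3-2 (Kira): min(28, 1) = 1
n3-3 (Kira): min(33, -35) = -35
n3 (Jamal): max(-22, 1, -35) = 1
n2-1 (Kira): min(40, 15) = 15
n2-2 (Kira): min(18, -27) = -27
n2-3 (Kira): min(-19, -24) = -24
n2 (Jamal): max(15, -27, -24) = 15
Kira prefers the lower value; n3=1, n2=15. n3 is better since 1 < 15.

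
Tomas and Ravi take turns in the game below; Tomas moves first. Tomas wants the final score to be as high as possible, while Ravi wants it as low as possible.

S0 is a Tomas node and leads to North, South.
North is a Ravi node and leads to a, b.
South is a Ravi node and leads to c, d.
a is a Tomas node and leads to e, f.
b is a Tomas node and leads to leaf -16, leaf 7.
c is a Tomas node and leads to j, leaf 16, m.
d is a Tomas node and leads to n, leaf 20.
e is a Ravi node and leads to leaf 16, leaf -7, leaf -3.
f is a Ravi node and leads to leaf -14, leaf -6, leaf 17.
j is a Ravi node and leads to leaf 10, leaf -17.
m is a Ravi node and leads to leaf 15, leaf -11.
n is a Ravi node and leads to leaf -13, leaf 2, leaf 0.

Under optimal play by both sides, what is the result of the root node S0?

e (Ravi): min(16, -7, -3) = -7
f (Ravi): min(-14, -6, 17) = -14
a (Tomas): max(-7, -14) = -7
b (Tomas): max(-16, 7) = 7
North (Ravi): min(-7, 7) = -7
j (Ravi): min(10, -17) = -17
m (Ravi): min(15, -11) = -11
c (Tomas): max(-17, 16, -11) = 16
n (Ravi): min(-13, 2, 0) = -13
d (Tomas): max(-13, 20) = 20
South (Ravi): min(16, 20) = 16
S0 (Tomas): max(-7, 16) = 16

16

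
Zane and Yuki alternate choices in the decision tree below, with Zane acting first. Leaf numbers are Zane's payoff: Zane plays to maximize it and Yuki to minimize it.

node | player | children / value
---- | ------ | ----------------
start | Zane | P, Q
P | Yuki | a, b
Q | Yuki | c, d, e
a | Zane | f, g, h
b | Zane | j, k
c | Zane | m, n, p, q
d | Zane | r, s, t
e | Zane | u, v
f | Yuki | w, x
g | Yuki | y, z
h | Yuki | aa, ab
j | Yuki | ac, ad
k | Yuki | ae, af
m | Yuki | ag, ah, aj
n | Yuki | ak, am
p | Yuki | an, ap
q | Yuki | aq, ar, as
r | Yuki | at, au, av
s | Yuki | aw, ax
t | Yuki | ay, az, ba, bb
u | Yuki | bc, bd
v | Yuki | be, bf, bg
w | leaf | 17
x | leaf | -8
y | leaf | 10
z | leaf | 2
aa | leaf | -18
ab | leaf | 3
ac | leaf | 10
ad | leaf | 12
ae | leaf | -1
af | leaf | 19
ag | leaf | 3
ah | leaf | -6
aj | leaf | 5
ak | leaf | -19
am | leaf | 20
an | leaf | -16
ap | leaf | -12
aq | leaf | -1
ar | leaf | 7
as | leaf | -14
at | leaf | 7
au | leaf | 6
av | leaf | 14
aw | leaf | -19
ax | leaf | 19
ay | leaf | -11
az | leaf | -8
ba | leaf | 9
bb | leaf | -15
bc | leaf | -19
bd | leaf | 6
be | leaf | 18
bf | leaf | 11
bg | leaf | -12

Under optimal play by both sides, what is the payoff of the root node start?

2

f (Yuki): min(17, -8) = -8
g (Yuki): min(10, 2) = 2
h (Yuki): min(-18, 3) = -18
a (Zane): max(-8, 2, -18) = 2
j (Yuki): min(10, 12) = 10
k (Yuki): min(-1, 19) = -1
b (Zane): max(10, -1) = 10
P (Yuki): min(2, 10) = 2
m (Yuki): min(3, -6, 5) = -6
n (Yuki): min(-19, 20) = -19
p (Yuki): min(-16, -12) = -16
q (Yuki): min(-1, 7, -14) = -14
c (Zane): max(-6, -19, -16, -14) = -6
r (Yuki): min(7, 6, 14) = 6
s (Yuki): min(-19, 19) = -19
t (Yuki): min(-11, -8, 9, -15) = -15
d (Zane): max(6, -19, -15) = 6
u (Yuki): min(-19, 6) = -19
v (Yuki): min(18, 11, -12) = -12
e (Zane): max(-19, -12) = -12
Q (Yuki): min(-6, 6, -12) = -12
start (Zane): max(2, -12) = 2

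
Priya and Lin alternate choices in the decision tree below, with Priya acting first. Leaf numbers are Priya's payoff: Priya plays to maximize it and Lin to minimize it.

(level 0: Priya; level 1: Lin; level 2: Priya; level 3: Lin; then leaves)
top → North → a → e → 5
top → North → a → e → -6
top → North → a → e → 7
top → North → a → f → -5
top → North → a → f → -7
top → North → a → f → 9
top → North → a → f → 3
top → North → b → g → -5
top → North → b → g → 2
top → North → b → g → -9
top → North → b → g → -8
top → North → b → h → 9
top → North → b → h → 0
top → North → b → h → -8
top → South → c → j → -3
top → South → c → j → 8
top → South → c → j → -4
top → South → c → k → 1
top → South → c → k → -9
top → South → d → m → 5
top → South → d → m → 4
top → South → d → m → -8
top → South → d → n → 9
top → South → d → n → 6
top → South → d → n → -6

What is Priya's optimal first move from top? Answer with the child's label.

South

e (Lin): min(5, -6, 7) = -6
f (Lin): min(-5, -7, 9, 3) = -7
a (Priya): max(-6, -7) = -6
g (Lin): min(-5, 2, -9, -8) = -9
h (Lin): min(9, 0, -8) = -8
b (Priya): max(-9, -8) = -8
North (Lin): min(-6, -8) = -8
j (Lin): min(-3, 8, -4) = -4
k (Lin): min(1, -9) = -9
c (Priya): max(-4, -9) = -4
m (Lin): min(5, 4, -8) = -8
n (Lin): min(9, 6, -6) = -6
d (Priya): max(-8, -6) = -6
South (Lin): min(-4, -6) = -6
top (Priya): max(-8, -6) = -6
Priya at top wants the highest of {North=-8, South=-6}, so chooses South.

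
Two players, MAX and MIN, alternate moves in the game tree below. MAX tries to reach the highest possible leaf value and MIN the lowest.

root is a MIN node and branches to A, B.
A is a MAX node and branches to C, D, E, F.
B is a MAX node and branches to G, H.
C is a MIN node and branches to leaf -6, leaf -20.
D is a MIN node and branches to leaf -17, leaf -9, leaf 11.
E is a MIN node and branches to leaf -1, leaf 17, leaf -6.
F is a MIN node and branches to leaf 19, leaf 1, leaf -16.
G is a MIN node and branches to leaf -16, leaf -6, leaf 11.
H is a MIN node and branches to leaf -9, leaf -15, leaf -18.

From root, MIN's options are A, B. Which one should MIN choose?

C (MIN): min(-6, -20) = -20
D (MIN): min(-17, -9, 11) = -17
E (MIN): min(-1, 17, -6) = -6
F (MIN): min(19, 1, -16) = -16
A (MAX): max(-20, -17, -6, -16) = -6
G (MIN): min(-16, -6, 11) = -16
H (MIN): min(-9, -15, -18) = -18
B (MAX): max(-16, -18) = -16
root (MIN): min(-6, -16) = -16
MIN at root wants the lowest of {A=-6, B=-16}, so chooses B.

B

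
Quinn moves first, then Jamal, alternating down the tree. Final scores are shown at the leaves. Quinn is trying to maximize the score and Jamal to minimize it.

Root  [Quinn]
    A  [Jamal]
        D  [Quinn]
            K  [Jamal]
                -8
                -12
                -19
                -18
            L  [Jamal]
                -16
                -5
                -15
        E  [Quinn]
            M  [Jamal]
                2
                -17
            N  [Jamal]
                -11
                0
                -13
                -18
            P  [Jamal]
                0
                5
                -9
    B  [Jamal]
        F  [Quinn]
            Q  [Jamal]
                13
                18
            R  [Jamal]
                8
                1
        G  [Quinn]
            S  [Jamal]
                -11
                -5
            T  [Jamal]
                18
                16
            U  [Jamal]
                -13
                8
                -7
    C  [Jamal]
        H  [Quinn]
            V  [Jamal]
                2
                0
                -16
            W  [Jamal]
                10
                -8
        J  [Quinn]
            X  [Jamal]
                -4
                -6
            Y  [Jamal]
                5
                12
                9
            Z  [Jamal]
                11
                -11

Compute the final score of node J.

X (Jamal): min(-4, -6) = -6
Y (Jamal): min(5, 12, 9) = 5
Z (Jamal): min(11, -11) = -11
J (Quinn): max(-6, 5, -11) = 5

5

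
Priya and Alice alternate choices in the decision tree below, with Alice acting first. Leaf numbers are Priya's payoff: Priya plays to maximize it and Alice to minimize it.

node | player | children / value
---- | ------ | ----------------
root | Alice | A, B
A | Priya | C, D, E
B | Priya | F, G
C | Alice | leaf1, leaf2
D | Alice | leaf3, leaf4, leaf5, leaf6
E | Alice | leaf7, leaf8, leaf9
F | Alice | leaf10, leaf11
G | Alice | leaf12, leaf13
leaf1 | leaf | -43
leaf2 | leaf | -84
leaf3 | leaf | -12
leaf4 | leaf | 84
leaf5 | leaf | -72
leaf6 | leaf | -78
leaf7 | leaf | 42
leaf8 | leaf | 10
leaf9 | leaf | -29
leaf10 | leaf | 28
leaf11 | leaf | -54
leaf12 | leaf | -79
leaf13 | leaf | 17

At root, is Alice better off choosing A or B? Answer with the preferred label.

B

C (Alice): min(-43, -84) = -84
D (Alice): min(-12, 84, -72, -78) = -78
E (Alice): min(42, 10, -29) = -29
A (Priya): max(-84, -78, -29) = -29
F (Alice): min(28, -54) = -54
G (Alice): min(-79, 17) = -79
B (Priya): max(-54, -79) = -54
Alice prefers the lower value; A=-29, B=-54. B is better since -54 < -29.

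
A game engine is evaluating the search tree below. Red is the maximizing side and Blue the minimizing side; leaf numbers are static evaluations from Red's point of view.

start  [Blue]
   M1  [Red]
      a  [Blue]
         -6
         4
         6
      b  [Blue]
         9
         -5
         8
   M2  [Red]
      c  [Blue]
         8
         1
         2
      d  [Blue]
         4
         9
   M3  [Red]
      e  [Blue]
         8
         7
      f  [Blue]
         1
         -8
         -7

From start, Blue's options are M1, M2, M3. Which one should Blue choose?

a (Blue): min(-6, 4, 6) = -6
b (Blue): min(9, -5, 8) = -5
M1 (Red): max(-6, -5) = -5
c (Blue): min(8, 1, 2) = 1
d (Blue): min(4, 9) = 4
M2 (Red): max(1, 4) = 4
e (Blue): min(8, 7) = 7
f (Blue): min(1, -8, -7) = -8
M3 (Red): max(7, -8) = 7
start (Blue): min(-5, 4, 7) = -5
Blue at start wants the lowest of {M1=-5, M2=4, M3=7}, so chooses M1.

M1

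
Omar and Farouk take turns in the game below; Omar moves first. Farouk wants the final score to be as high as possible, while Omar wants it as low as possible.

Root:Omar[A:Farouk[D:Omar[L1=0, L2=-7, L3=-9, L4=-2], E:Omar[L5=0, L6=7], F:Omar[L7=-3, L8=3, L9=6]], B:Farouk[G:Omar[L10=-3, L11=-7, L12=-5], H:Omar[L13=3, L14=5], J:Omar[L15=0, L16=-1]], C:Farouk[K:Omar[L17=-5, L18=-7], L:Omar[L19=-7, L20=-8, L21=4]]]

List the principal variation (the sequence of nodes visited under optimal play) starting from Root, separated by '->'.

D (Omar): min(0, -7, -9, -2) = -9
E (Omar): min(0, 7) = 0
F (Omar): min(-3, 3, 6) = -3
A (Farouk): max(-9, 0, -3) = 0
G (Omar): min(-3, -7, -5) = -7
H (Omar): min(3, 5) = 3
J (Omar): min(0, -1) = -1
B (Farouk): max(-7, 3, -1) = 3
K (Omar): min(-5, -7) = -7
L (Omar): min(-7, -8, 4) = -8
C (Farouk): max(-7, -8) = -7
Root (Omar): min(0, 3, -7) = -7
At Root, Omar picks C (lowest: -7).
At C, Farouk picks K (highest: -7).
At K, Omar picks L18 (lowest: -7).
Terminal value -7.

Root -> C -> K -> L18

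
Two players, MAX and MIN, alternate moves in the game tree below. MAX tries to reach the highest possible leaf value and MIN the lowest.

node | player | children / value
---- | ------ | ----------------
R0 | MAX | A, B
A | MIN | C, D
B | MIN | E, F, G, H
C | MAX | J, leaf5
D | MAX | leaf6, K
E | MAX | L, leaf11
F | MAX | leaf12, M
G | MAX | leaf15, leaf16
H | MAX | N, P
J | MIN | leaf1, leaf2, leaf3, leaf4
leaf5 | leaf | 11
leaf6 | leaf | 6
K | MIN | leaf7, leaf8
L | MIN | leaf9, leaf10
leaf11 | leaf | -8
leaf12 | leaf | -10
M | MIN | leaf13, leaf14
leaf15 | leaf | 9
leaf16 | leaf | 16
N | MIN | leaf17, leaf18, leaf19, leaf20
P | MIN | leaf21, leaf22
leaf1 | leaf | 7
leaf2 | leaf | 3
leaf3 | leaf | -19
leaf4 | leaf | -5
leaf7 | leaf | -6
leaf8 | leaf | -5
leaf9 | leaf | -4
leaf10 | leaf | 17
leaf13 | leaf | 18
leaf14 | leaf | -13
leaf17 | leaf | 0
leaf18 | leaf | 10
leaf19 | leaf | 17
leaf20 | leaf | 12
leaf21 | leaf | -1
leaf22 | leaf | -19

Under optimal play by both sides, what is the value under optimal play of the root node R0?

J (MIN): min(7, 3, -19, -5) = -19
C (MAX): max(-19, 11) = 11
K (MIN): min(-6, -5) = -6
D (MAX): max(6, -6) = 6
A (MIN): min(11, 6) = 6
L (MIN): min(-4, 17) = -4
E (MAX): max(-4, -8) = -4
M (MIN): min(18, -13) = -13
F (MAX): max(-10, -13) = -10
G (MAX): max(9, 16) = 16
N (MIN): min(0, 10, 17, 12) = 0
P (MIN): min(-1, -19) = -19
H (MAX): max(0, -19) = 0
B (MIN): min(-4, -10, 16, 0) = -10
R0 (MAX): max(6, -10) = 6

6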